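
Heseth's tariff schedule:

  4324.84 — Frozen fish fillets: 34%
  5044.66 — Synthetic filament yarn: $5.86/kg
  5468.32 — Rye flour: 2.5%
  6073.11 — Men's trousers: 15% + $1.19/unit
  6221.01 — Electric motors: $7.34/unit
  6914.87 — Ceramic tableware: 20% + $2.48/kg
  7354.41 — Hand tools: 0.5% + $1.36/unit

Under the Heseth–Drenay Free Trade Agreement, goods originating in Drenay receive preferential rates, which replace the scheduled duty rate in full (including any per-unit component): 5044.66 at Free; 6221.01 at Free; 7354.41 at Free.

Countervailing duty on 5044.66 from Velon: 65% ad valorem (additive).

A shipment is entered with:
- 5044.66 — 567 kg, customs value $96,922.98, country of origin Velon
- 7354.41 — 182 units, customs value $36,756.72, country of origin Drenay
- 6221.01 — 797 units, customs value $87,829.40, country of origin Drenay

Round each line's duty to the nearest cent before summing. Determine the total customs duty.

Line 1 (5044.66, Velon, 567 kg, $96,922.98):
Base rate for 5044.66 is $5.86/kg.
5044.66 has an FTA preferential rate, but origin Velon is not Drenay; base rate stands.
Additional duty on 5044.66 from Velon: +65% ad valorem. Applied ad valorem rate = 65%.
Duty = $96,922.98 × 65% + 567 × $5.86 = $66,322.56.
Line 2 (7354.41, Drenay, 182 units, $36,756.72):
Base rate for 7354.41 is 0.5% + $1.36/unit.
Origin Drenay qualifies under the Heseth–Drenay agreement and 7354.41 is covered: preferential rate Free applies instead.
Duty = $36,756.72 × 0% = $0.00.
Line 3 (6221.01, Drenay, 797 units, $87,829.40):
Base rate for 6221.01 is $7.34/unit.
Origin Drenay qualifies under the Heseth–Drenay agreement and 6221.01 is covered: preferential rate Free applies instead.
Duty = $87,829.40 × 0% = $0.00.
Total = $66,322.56 + $0.00 + $0.00 = $66,322.56.

$66,322.56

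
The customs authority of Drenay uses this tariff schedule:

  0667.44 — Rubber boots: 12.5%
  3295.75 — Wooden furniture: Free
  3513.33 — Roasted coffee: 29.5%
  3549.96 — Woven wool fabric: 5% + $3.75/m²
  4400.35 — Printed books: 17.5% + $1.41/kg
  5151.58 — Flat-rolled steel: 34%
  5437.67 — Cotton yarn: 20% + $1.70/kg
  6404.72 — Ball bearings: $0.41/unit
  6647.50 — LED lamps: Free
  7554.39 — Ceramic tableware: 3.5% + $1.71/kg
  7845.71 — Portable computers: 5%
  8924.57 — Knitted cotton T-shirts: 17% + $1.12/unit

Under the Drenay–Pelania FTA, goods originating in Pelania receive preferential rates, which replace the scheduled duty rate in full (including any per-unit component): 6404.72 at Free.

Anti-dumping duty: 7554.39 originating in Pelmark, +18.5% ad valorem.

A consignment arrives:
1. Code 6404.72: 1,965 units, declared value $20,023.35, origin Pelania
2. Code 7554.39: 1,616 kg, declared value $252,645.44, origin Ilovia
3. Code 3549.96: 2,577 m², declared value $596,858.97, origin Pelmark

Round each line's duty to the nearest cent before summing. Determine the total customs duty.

$51,112.65

Line 1 (6404.72, Pelania, 1,965 units, $20,023.35):
Base rate for 6404.72 is $0.41/unit.
Origin Pelania qualifies under the Drenay–Pelania agreement and 6404.72 is covered: preferential rate Free applies instead.
Duty = $20,023.35 × 0% = $0.00.
Line 2 (7554.39, Ilovia, 1,616 kg, $252,645.44):
Base rate for 7554.39 is 3.5% + $1.71/kg.
The additional-duty order on 7554.39 targets Pelmark, not Ilovia; it does not apply.
Duty = $252,645.44 × 3.5% + 1,616 × $1.71 = $11,605.95.
Line 3 (3549.96, Pelmark, 2,577 m², $596,858.97):
Base rate for 3549.96 is 5% + $3.75/m².
Duty = $596,858.97 × 5% + 2,577 × $3.75 = $39,506.70.
Total = $0.00 + $11,605.95 + $39,506.70 = $51,112.65.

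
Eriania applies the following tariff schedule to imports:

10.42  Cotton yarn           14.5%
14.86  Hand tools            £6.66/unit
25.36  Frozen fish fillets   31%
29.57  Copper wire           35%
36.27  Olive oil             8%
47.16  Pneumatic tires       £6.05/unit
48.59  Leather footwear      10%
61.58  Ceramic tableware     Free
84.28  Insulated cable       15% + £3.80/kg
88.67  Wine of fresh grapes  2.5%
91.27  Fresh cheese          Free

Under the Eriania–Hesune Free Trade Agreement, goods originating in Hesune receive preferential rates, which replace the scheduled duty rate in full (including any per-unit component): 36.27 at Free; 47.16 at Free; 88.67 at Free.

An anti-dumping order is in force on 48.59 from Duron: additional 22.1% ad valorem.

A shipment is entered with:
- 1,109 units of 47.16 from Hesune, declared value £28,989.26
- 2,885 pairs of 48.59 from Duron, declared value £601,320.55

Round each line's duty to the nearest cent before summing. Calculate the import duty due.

£193,023.90

Line 1 (47.16, Hesune, 1,109 units, £28,989.26):
Base rate for 47.16 is £6.05/unit.
Origin Hesune qualifies under the Eriania–Hesune agreement and 47.16 is covered: preferential rate Free applies instead.
Duty = £28,989.26 × 0% = £0.00.
Line 2 (48.59, Duron, 2,885 pairs, £601,320.55):
Base rate for 48.59 is 10%.
Additional duty on 48.59 from Duron: +22.1%. Applied ad valorem rate: 10% + 22.1% = 32.1%.
Duty = £601,320.55 × 32.1% = £193,023.90.
Total = £0.00 + £193,023.90 = £193,023.90.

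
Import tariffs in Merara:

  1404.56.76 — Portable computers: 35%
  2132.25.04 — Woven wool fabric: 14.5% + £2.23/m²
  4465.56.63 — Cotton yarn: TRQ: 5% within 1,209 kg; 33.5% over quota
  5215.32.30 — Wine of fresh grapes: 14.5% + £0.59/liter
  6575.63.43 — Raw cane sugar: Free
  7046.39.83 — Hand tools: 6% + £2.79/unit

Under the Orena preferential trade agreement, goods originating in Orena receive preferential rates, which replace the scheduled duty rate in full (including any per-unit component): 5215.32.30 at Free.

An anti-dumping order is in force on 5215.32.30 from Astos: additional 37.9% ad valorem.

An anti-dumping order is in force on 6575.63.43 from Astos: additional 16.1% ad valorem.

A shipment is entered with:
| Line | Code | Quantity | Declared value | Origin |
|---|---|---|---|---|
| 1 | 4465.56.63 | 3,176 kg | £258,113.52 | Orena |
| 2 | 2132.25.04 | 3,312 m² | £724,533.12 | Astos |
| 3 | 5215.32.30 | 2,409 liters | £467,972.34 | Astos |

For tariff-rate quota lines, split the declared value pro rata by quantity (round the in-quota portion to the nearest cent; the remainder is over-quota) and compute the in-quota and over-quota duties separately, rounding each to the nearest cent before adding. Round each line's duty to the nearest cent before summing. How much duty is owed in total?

£417,547.11

Line 1 (4465.56.63, Orena, 3,176 kg, £258,113.52):
Code 4465.56.63 is under a tariff-rate quota (threshold 1,209 kg). In-quota: 1,209 kg at 5%; over-quota: 1,967 kg at 33.5%.
Pro-rata value split: in-quota = £258,113.52 × 1,209/3,176 = £98,255.43; over-quota = £258,113.52 − £98,255.43 = £159,858.09.
In-quota duty = £98,255.43 × 5% = £4,912.77. Over-quota duty = £159,858.09 × 33.5% = £53,552.46.
Line duty = £4,912.77 + £53,552.46 = £58,465.23.
Line 2 (2132.25.04, Astos, 3,312 m², £724,533.12):
Base rate for 2132.25.04 is 14.5% + £2.23/m².
Duty = £724,533.12 × 14.5% + 3,312 × £2.23 = £112,443.06.
Line 3 (5215.32.30, Astos, 2,409 liters, £467,972.34):
Base rate for 5215.32.30 is 14.5% + £0.59/liter.
5215.32.30 has an FTA preferential rate, but origin Astos is not Orena; base rate stands.
Additional duty on 5215.32.30 from Astos: +37.9%. Applied ad valorem rate: 14.5% + 37.9% = 52.4%.
Duty = £467,972.34 × 52.4% + 2,409 × £0.59 = £246,638.82.
Total = £58,465.23 + £112,443.06 + £246,638.82 = £417,547.11.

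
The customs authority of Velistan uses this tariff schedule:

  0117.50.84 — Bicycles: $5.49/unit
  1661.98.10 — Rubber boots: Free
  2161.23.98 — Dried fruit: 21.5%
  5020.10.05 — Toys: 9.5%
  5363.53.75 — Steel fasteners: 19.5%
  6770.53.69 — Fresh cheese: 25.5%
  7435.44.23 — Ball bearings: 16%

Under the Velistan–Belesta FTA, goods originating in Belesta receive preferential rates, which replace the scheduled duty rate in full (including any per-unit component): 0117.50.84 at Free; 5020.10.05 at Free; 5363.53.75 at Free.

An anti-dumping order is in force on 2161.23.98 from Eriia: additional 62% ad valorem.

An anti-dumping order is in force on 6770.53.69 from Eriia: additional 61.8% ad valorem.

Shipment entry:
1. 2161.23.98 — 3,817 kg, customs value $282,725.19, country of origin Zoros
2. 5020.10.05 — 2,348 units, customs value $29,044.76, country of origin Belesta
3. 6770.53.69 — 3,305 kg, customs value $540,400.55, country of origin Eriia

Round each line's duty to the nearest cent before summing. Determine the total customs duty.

$532,555.60

Line 1 (2161.23.98, Zoros, 3,817 kg, $282,725.19):
Base rate for 2161.23.98 is 21.5%.
The additional-duty order on 2161.23.98 targets Eriia, not Zoros; it does not apply.
Duty = $282,725.19 × 21.5% = $60,785.92.
Line 2 (5020.10.05, Belesta, 2,348 units, $29,044.76):
Base rate for 5020.10.05 is 9.5%.
Origin Belesta qualifies under the Velistan–Belesta agreement and 5020.10.05 is covered: preferential rate Free applies instead.
Duty = $29,044.76 × 0% = $0.00.
Line 3 (6770.53.69, Eriia, 3,305 kg, $540,400.55):
Base rate for 6770.53.69 is 25.5%.
Additional duty on 6770.53.69 from Eriia: +61.8%. Applied ad valorem rate: 25.5% + 61.8% = 87.3%.
Duty = $540,400.55 × 87.3% = $471,769.68.
Total = $60,785.92 + $0.00 + $471,769.68 = $532,555.60.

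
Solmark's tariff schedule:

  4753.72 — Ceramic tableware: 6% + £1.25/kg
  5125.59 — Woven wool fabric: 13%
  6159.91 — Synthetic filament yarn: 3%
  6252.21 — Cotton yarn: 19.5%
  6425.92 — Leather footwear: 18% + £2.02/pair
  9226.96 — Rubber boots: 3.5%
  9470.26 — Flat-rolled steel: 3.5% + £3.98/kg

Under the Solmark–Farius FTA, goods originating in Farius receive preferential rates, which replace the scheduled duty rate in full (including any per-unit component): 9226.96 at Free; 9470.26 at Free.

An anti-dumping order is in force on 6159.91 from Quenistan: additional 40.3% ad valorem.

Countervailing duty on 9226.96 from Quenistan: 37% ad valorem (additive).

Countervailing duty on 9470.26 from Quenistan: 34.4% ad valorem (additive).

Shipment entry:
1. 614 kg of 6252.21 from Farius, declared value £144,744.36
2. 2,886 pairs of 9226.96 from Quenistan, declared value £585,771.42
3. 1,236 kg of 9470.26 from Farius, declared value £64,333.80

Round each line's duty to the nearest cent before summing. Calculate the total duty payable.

£265,462.58

Line 1 (6252.21, Farius, 614 kg, £144,744.36):
Base rate for 6252.21 is 19.5%.
Origin Farius is the FTA partner but 6252.21 is not on the preference list; base rate stands.
Duty = £144,744.36 × 19.5% = £28,225.15.
Line 2 (9226.96, Quenistan, 2,886 pairs, £585,771.42):
Base rate for 9226.96 is 3.5%.
9226.96 has an FTA preferential rate, but origin Quenistan is not Farius; base rate stands.
Additional duty on 9226.96 from Quenistan: +37%. Applied ad valorem rate: 3.5% + 37% = 40.5%.
Duty = £585,771.42 × 40.5% = £237,237.43.
Line 3 (9470.26, Farius, 1,236 kg, £64,333.80):
Base rate for 9470.26 is 3.5% + £3.98/kg.
Origin Farius qualifies under the Solmark–Farius agreement and 9470.26 is covered: preferential rate Free applies instead.
The additional-duty order on 9470.26 targets Quenistan, not Farius; it does not apply.
Duty = £64,333.80 × 0% = £0.00.
Total = £28,225.15 + £237,237.43 + £0.00 = £265,462.58.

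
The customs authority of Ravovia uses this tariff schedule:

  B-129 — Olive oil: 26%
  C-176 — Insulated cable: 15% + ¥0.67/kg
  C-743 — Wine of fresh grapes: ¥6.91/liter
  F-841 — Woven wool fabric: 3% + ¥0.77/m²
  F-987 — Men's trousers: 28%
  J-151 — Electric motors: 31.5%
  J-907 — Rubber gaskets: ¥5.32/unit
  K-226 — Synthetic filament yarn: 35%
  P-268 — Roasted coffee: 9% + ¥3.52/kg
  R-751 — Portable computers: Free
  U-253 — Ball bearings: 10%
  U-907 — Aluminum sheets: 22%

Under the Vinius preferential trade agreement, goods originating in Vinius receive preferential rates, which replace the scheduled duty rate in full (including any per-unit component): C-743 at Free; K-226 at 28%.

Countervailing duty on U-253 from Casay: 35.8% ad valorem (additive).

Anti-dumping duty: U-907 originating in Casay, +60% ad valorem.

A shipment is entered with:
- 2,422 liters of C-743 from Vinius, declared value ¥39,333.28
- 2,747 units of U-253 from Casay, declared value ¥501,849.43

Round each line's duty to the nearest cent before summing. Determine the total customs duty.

Line 1 (C-743, Vinius, 2,422 liters, ¥39,333.28):
Base rate for C-743 is ¥6.91/liter.
Origin Vinius qualifies under the Ravovia–Vinius agreement and C-743 is covered: preferential rate Free applies instead.
Duty = ¥39,333.28 × 0% = ¥0.00.
Line 2 (U-253, Casay, 2,747 units, ¥501,849.43):
Base rate for U-253 is 10%.
Additional duty on U-253 from Casay: +35.8%. Applied ad valorem rate: 10% + 35.8% = 45.8%.
Duty = ¥501,849.43 × 45.8% = ¥229,847.04.
Total = ¥0.00 + ¥229,847.04 = ¥229,847.04.

¥229,847.04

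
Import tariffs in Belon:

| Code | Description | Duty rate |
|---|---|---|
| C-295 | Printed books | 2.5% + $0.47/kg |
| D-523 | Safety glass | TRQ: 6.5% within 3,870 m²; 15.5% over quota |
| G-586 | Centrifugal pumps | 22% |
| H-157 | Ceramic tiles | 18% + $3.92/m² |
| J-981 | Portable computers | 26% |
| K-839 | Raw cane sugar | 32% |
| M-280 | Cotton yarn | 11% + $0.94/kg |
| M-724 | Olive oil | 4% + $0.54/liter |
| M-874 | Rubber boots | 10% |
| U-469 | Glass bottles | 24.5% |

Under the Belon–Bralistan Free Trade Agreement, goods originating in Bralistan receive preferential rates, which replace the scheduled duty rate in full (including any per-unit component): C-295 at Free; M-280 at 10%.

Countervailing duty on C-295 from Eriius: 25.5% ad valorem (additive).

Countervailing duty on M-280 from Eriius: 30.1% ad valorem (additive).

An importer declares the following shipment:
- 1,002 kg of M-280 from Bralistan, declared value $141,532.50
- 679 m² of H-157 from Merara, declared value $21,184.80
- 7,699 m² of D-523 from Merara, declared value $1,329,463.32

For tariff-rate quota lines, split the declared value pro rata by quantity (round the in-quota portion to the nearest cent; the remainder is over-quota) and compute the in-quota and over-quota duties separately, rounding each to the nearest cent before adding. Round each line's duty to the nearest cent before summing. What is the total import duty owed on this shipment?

Line 1 (M-280, Bralistan, 1,002 kg, $141,532.50):
Base rate for M-280 is 11% + $0.94/kg.
Origin Bralistan qualifies under the Belon–Bralistan agreement and M-280 is covered: preferential rate 10% applies instead.
The additional-duty order on M-280 targets Eriius, not Bralistan; it does not apply.
Duty = $141,532.50 × 10% = $14,153.25.
Line 2 (H-157, Merara, 679 m², $21,184.80):
Base rate for H-157 is 18% + $3.92/m².
Duty = $21,184.80 × 18% + 679 × $3.92 = $6,474.94.
Line 3 (D-523, Merara, 7,699 m², $1,329,463.32):
Code D-523 is under a tariff-rate quota (threshold 3,870 m²). In-quota: 3,870 m² at 6.5%; over-quota: 3,829 m² at 15.5%.
Pro-rata value split: in-quota = $1,329,463.32 × 3,870/7,699 = $668,271.60; over-quota = $1,329,463.32 − $668,271.60 = $661,191.72.
In-quota duty = $668,271.60 × 6.5% = $43,437.65. Over-quota duty = $661,191.72 × 15.5% = $102,484.72.
Line duty = $43,437.65 + $102,484.72 = $145,922.37.
Total = $14,153.25 + $6,474.94 + $145,922.37 = $166,550.56.

$166,550.56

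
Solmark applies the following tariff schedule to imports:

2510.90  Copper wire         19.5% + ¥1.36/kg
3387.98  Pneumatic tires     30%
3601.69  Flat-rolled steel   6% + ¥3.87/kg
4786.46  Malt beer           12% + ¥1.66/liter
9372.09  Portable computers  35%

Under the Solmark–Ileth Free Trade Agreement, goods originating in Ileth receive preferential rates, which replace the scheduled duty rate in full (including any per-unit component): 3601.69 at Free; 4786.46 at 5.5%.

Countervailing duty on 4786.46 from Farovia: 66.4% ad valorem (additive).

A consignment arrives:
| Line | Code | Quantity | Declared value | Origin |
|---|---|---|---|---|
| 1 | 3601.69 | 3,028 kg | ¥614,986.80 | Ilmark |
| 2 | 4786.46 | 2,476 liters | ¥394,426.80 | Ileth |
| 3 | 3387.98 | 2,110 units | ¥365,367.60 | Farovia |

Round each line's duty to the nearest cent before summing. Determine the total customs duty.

¥179,921.32

Line 1 (3601.69, Ilmark, 3,028 kg, ¥614,986.80):
Base rate for 3601.69 is 6% + ¥3.87/kg.
3601.69 has an FTA preferential rate, but origin Ilmark is not Ileth; base rate stands.
Duty = ¥614,986.80 × 6% + 3,028 × ¥3.87 = ¥48,617.57.
Line 2 (4786.46, Ileth, 2,476 liters, ¥394,426.80):
Base rate for 4786.46 is 12% + ¥1.66/liter.
Origin Ileth qualifies under the Solmark–Ileth agreement and 4786.46 is covered: preferential rate 5.5% applies instead.
The additional-duty order on 4786.46 targets Farovia, not Ileth; it does not apply.
Duty = ¥394,426.80 × 5.5% = ¥21,693.47.
Line 3 (3387.98, Farovia, 2,110 units, ¥365,367.60):
Base rate for 3387.98 is 30%.
Duty = ¥365,367.60 × 30% = ¥109,610.28.
Total = ¥48,617.57 + ¥21,693.47 + ¥109,610.28 = ¥179,921.32.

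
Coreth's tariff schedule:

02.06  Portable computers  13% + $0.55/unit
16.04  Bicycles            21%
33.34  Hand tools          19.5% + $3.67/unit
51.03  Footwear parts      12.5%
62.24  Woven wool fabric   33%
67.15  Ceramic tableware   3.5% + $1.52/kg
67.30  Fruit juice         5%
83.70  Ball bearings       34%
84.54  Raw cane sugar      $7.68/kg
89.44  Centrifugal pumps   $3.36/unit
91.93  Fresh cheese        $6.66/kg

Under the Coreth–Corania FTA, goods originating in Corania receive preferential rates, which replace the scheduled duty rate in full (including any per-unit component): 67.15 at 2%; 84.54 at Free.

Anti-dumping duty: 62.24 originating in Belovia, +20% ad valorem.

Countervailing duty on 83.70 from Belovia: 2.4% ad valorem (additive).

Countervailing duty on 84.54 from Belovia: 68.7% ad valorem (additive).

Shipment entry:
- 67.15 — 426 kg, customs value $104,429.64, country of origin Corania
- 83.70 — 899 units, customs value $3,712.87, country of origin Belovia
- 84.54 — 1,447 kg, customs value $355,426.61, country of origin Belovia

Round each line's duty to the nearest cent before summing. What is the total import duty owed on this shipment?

Line 1 (67.15, Corania, 426 kg, $104,429.64):
Base rate for 67.15 is 3.5% + $1.52/kg.
Origin Corania qualifies under the Coreth–Corania agreement and 67.15 is covered: preferential rate 2% applies instead.
Duty = $104,429.64 × 2% = $2,088.59.
Line 2 (83.70, Belovia, 899 units, $3,712.87):
Base rate for 83.70 is 34%.
Additional duty on 83.70 from Belovia: +2.4%. Applied ad valorem rate: 34% + 2.4% = 36.4%.
Duty = $3,712.87 × 36.4% = $1,351.48.
Line 3 (84.54, Belovia, 1,447 kg, $355,426.61):
Base rate for 84.54 is $7.68/kg.
84.54 has an FTA preferential rate, but origin Belovia is not Corania; base rate stands.
Additional duty on 84.54 from Belovia: +68.7% ad valorem. Applied ad valorem rate = 68.7%.
Duty = $355,426.61 × 68.7% + 1,447 × $7.68 = $255,291.04.
Total = $2,088.59 + $1,351.48 + $255,291.04 = $258,731.11.

$258,731.11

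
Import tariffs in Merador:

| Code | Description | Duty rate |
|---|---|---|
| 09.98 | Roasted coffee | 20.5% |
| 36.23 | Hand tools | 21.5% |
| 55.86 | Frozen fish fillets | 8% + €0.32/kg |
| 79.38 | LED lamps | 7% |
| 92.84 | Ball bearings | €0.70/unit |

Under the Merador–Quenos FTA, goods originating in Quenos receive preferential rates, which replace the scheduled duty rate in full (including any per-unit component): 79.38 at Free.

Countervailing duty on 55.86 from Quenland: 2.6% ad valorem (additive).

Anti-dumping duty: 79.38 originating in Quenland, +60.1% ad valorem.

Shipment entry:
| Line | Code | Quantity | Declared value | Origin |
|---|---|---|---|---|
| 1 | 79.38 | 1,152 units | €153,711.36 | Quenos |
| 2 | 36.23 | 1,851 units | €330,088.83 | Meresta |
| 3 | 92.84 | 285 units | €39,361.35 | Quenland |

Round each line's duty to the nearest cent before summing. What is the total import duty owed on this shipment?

€71,168.60

Line 1 (79.38, Quenos, 1,152 units, €153,711.36):
Base rate for 79.38 is 7%.
Origin Quenos qualifies under the Merador–Quenos agreement and 79.38 is covered: preferential rate Free applies instead.
The additional-duty order on 79.38 targets Quenland, not Quenos; it does not apply.
Duty = €153,711.36 × 0% = €0.00.
Line 2 (36.23, Meresta, 1,851 units, €330,088.83):
Base rate for 36.23 is 21.5%.
Duty = €330,088.83 × 21.5% = €70,969.10.
Line 3 (92.84, Quenland, 285 units, €39,361.35):
Base rate for 92.84 is €0.70/unit.
Duty = 285 × €0.70 = €199.50.
Total = €0.00 + €70,969.10 + €199.50 = €71,168.60.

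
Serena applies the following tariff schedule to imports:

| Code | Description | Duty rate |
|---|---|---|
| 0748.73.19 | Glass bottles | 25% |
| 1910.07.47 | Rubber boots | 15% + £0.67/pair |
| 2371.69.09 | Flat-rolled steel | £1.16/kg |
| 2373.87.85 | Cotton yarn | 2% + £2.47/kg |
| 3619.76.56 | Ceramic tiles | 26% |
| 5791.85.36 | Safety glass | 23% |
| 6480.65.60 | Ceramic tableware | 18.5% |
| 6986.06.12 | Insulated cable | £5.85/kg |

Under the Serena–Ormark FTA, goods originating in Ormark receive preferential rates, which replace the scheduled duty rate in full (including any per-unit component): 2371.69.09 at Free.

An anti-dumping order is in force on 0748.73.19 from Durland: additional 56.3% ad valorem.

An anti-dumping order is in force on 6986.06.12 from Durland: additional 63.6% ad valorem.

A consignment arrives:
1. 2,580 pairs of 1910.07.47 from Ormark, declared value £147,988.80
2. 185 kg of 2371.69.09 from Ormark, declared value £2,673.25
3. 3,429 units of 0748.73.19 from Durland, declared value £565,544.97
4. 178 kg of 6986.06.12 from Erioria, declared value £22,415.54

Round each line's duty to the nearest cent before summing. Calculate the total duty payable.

Line 1 (1910.07.47, Ormark, 2,580 pairs, £147,988.80):
Base rate for 1910.07.47 is 15% + £0.67/pair.
Origin Ormark is the FTA partner but 1910.07.47 is not on the preference list; base rate stands.
Duty = £147,988.80 × 15% + 2,580 × £0.67 = £23,926.92.
Line 2 (2371.69.09, Ormark, 185 kg, £2,673.25):
Base rate for 2371.69.09 is £1.16/kg.
Origin Ormark qualifies under the Serena–Ormark agreement and 2371.69.09 is covered: preferential rate Free applies instead.
Duty = £2,673.25 × 0% = £0.00.
Line 3 (0748.73.19, Durland, 3,429 units, £565,544.97):
Base rate for 0748.73.19 is 25%.
Additional duty on 0748.73.19 from Durland: +56.3%. Applied ad valorem rate: 25% + 56.3% = 81.3%.
Duty = £565,544.97 × 81.3% = £459,788.06.
Line 4 (6986.06.12, Erioria, 178 kg, £22,415.54):
Base rate for 6986.06.12 is £5.85/kg.
The additional-duty order on 6986.06.12 targets Durland, not Erioria; it does not apply.
Duty = 178 × £5.85 = £1,041.30.
Total = £23,926.92 + £0.00 + £459,788.06 + £1,041.30 = £484,756.28.

£484,756.28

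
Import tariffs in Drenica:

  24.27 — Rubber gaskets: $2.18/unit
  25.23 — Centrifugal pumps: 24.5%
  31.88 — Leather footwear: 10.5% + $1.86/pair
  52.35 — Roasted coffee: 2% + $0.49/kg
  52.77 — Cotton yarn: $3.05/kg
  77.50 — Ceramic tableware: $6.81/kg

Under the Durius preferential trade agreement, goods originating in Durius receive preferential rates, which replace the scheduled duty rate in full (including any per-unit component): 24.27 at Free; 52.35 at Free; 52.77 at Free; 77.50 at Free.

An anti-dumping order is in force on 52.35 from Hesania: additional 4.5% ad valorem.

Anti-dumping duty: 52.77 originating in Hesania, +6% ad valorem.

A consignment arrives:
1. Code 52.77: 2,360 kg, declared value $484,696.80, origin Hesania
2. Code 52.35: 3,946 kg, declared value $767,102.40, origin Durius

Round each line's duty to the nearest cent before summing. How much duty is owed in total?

Line 1 (52.77, Hesania, 2,360 kg, $484,696.80):
Base rate for 52.77 is $3.05/kg.
52.77 has an FTA preferential rate, but origin Hesania is not Durius; base rate stands.
Additional duty on 52.77 from Hesania: +6% ad valorem. Applied ad valorem rate = 6%.
Duty = $484,696.80 × 6% + 2,360 × $3.05 = $36,279.81.
Line 2 (52.35, Durius, 3,946 kg, $767,102.40):
Base rate for 52.35 is 2% + $0.49/kg.
Origin Durius qualifies under the Drenica–Durius agreement and 52.35 is covered: preferential rate Free applies instead.
The additional-duty order on 52.35 targets Hesania, not Durius; it does not apply.
Duty = $767,102.40 × 0% = $0.00.
Total = $36,279.81 + $0.00 = $36,279.81.

$36,279.81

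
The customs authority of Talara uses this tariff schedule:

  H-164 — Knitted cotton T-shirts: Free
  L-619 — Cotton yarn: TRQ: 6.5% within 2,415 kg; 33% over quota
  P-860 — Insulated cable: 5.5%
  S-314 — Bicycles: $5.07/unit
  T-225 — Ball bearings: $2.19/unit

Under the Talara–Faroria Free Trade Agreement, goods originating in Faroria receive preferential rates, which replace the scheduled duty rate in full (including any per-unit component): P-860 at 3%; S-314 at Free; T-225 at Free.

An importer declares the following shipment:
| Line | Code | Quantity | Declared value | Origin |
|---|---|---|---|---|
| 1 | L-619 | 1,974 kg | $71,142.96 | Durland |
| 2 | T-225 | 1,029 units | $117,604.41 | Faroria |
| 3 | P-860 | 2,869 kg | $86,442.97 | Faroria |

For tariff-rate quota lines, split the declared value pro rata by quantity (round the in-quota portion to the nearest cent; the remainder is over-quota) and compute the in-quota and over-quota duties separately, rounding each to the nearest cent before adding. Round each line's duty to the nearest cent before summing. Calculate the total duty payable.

$7,217.58

Line 1 (L-619, Durland, 1,974 kg, $71,142.96):
Code L-619 is under a tariff-rate quota (threshold 2,415 kg). Quantity 1,974 kg is within the quota, so the in-quota rate 6.5% applies to the full value.
Duty = $71,142.96 × 6.5% = $4,624.29.
Line 2 (T-225, Faroria, 1,029 units, $117,604.41):
Base rate for T-225 is $2.19/unit.
Origin Faroria qualifies under the Talara–Faroria agreement and T-225 is covered: preferential rate Free applies instead.
Duty = $117,604.41 × 0% = $0.00.
Line 3 (P-860, Faroria, 2,869 kg, $86,442.97):
Base rate for P-860 is 5.5%.
Origin Faroria qualifies under the Talara–Faroria agreement and P-860 is covered: preferential rate 3% applies instead.
Duty = $86,442.97 × 3% = $2,593.29.
Total = $4,624.29 + $0.00 + $2,593.29 = $7,217.58.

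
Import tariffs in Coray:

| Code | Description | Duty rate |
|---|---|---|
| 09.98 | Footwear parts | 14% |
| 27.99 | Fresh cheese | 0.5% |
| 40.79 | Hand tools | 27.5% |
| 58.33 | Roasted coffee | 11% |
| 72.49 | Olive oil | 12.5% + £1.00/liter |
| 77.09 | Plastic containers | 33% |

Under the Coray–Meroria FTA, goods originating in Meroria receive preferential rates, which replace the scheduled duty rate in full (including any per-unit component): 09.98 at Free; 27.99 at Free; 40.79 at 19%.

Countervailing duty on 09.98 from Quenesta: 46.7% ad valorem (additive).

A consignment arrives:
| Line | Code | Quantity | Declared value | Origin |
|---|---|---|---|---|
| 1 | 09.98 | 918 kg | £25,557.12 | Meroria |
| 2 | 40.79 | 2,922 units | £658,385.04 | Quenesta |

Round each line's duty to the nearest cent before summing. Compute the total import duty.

£181,055.89

Line 1 (09.98, Meroria, 918 kg, £25,557.12):
Base rate for 09.98 is 14%.
Origin Meroria qualifies under the Coray–Meroria agreement and 09.98 is covered: preferential rate Free applies instead.
The additional-duty order on 09.98 targets Quenesta, not Meroria; it does not apply.
Duty = £25,557.12 × 0% = £0.00.
Line 2 (40.79, Quenesta, 2,922 units, £658,385.04):
Base rate for 40.79 is 27.5%.
40.79 has an FTA preferential rate, but origin Quenesta is not Meroria; base rate stands.
Duty = £658,385.04 × 27.5% = £181,055.89.
Total = £0.00 + £181,055.89 = £181,055.89.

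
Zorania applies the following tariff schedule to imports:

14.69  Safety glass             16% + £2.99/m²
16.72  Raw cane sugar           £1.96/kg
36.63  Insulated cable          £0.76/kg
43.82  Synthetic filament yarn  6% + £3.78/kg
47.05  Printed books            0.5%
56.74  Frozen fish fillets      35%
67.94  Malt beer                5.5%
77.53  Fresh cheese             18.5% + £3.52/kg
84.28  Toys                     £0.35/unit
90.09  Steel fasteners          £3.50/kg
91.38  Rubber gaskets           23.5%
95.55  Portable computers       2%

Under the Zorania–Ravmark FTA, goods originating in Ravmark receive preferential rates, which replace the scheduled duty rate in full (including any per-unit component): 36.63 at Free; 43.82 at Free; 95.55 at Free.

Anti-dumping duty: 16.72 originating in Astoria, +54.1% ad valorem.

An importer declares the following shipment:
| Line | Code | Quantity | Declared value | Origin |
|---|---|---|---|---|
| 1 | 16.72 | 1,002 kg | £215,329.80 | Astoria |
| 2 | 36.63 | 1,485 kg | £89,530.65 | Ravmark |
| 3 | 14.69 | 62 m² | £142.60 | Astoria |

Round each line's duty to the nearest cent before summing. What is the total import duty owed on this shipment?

£118,665.54

Line 1 (16.72, Astoria, 1,002 kg, £215,329.80):
Base rate for 16.72 is £1.96/kg.
Additional duty on 16.72 from Astoria: +54.1% ad valorem. Applied ad valorem rate = 54.1%.
Duty = £215,329.80 × 54.1% + 1,002 × £1.96 = £118,457.34.
Line 2 (36.63, Ravmark, 1,485 kg, £89,530.65):
Base rate for 36.63 is £0.76/kg.
Origin Ravmark qualifies under the Zorania–Ravmark agreement and 36.63 is covered: preferential rate Free applies instead.
Duty = £89,530.65 × 0% = £0.00.
Line 3 (14.69, Astoria, 62 m², £142.60):
Base rate for 14.69 is 16% + £2.99/m².
Duty = £142.60 × 16% + 62 × £2.99 = £208.20.
Total = £118,457.34 + £0.00 + £208.20 = £118,665.54.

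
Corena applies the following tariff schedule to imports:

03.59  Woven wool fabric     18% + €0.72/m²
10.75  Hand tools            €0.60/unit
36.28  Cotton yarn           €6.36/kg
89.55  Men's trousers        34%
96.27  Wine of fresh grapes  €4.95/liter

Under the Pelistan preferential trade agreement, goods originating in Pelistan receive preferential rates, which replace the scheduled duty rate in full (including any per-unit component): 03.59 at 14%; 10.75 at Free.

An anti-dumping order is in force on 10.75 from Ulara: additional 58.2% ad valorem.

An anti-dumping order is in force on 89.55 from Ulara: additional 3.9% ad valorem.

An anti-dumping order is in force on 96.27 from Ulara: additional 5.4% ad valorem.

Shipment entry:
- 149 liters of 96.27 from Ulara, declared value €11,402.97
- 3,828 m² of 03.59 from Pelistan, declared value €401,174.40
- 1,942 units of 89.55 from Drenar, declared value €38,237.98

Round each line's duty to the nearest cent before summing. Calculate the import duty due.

€70,518.64

Line 1 (96.27, Ulara, 149 liters, €11,402.97):
Base rate for 96.27 is €4.95/liter.
Additional duty on 96.27 from Ulara: +5.4% ad valorem. Applied ad valorem rate = 5.4%.
Duty = €11,402.97 × 5.4% + 149 × €4.95 = €1,353.31.
Line 2 (03.59, Pelistan, 3,828 m², €401,174.40):
Base rate for 03.59 is 18% + €0.72/m².
Origin Pelistan qualifies under the Corena–Pelistan agreement and 03.59 is covered: preferential rate 14% applies instead.
Duty = €401,174.40 × 14% = €56,164.42.
Line 3 (89.55, Drenar, 1,942 units, €38,237.98):
Base rate for 89.55 is 34%.
The additional-duty order on 89.55 targets Ulara, not Drenar; it does not apply.
Duty = €38,237.98 × 34% = €13,000.91.
Total = €1,353.31 + €56,164.42 + €13,000.91 = €70,518.64.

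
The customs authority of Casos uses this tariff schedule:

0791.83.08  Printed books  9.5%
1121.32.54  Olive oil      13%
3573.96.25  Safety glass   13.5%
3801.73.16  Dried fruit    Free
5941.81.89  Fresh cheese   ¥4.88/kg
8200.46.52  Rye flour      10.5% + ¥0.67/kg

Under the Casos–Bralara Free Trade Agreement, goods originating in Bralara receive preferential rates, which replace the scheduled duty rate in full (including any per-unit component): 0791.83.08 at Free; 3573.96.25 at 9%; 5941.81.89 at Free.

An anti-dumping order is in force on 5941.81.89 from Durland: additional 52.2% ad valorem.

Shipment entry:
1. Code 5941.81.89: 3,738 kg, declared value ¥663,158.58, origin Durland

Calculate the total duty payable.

Line 1 (5941.81.89, Durland, 3,738 kg, ¥663,158.58):
Base rate for 5941.81.89 is ¥4.88/kg.
5941.81.89 has an FTA preferential rate, but origin Durland is not Bralara; base rate stands.
Additional duty on 5941.81.89 from Durland: +52.2% ad valorem. Applied ad valorem rate = 52.2%.
Duty = ¥663,158.58 × 52.2% + 3,738 × ¥4.88 = ¥364,410.22.

¥364,410.22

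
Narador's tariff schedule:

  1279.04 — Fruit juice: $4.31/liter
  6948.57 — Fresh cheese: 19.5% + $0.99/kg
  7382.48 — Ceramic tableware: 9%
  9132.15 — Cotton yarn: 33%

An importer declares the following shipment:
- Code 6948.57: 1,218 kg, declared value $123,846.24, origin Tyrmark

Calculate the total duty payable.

Line 1 (6948.57, Tyrmark, 1,218 kg, $123,846.24):
Base rate for 6948.57 is 19.5% + $0.99/kg.
Duty = $123,846.24 × 19.5% + 1,218 × $0.99 = $25,355.84.

$25,355.84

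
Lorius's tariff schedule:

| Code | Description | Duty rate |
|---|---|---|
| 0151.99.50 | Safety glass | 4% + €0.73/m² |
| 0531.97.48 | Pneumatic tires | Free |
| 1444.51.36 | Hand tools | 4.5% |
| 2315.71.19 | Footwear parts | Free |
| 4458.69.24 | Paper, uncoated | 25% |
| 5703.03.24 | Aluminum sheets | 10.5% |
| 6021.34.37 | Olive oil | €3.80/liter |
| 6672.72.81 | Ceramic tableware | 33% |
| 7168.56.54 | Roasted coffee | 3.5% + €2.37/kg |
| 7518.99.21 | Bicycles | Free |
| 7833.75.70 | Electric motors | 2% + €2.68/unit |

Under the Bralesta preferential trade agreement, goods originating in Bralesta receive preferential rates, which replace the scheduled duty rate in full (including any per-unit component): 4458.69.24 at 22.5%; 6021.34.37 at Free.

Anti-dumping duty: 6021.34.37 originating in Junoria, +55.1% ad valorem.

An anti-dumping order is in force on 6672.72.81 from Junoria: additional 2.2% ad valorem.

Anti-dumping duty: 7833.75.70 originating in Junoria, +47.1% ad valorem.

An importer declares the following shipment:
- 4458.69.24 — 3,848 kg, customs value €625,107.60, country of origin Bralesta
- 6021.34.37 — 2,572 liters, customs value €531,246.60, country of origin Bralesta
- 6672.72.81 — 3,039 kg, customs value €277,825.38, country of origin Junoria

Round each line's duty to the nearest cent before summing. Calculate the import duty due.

Line 1 (4458.69.24, Bralesta, 3,848 kg, €625,107.60):
Base rate for 4458.69.24 is 25%.
Origin Bralesta qualifies under the Lorius–Bralesta agreement and 4458.69.24 is covered: preferential rate 22.5% applies instead.
Duty = €625,107.60 × 22.5% = €140,649.21.
Line 2 (6021.34.37, Bralesta, 2,572 liters, €531,246.60):
Base rate for 6021.34.37 is €3.80/liter.
Origin Bralesta qualifies under the Lorius–Bralesta agreement and 6021.34.37 is covered: preferential rate Free applies instead.
The additional-duty order on 6021.34.37 targets Junoria, not Bralesta; it does not apply.
Duty = €531,246.60 × 0% = €0.00.
Line 3 (6672.72.81, Junoria, 3,039 kg, €277,825.38):
Base rate for 6672.72.81 is 33%.
Additional duty on 6672.72.81 from Junoria: +2.2%. Applied ad valorem rate: 33% + 2.2% = 35.2%.
Duty = €277,825.38 × 35.2% = €97,794.53.
Total = €140,649.21 + €0.00 + €97,794.53 = €238,443.74.

€238,443.74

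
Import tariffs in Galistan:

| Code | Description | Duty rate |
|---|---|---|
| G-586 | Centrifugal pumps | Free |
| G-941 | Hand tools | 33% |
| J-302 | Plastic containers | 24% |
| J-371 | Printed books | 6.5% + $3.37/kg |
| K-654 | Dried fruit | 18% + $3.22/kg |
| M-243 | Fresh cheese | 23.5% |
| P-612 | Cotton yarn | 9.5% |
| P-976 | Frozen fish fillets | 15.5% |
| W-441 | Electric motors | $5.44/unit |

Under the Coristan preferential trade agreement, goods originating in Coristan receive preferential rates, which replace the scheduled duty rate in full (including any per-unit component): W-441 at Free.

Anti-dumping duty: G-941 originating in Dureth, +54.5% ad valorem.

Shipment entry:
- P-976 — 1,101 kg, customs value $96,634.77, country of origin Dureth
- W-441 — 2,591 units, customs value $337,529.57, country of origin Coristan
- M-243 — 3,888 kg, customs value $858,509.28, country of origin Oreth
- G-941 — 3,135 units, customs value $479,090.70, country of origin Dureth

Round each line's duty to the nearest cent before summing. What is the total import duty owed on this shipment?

Line 1 (P-976, Dureth, 1,101 kg, $96,634.77):
Base rate for P-976 is 15.5%.
Duty = $96,634.77 × 15.5% = $14,978.39.
Line 2 (W-441, Coristan, 2,591 units, $337,529.57):
Base rate for W-441 is $5.44/unit.
Origin Coristan qualifies under the Galistan–Coristan agreement and W-441 is covered: preferential rate Free applies instead.
Duty = $337,529.57 × 0% = $0.00.
Line 3 (M-243, Oreth, 3,888 kg, $858,509.28):
Base rate for M-243 is 23.5%.
Duty = $858,509.28 × 23.5% = $201,749.68.
Line 4 (G-941, Dureth, 3,135 units, $479,090.70):
Base rate for G-941 is 33%.
Additional duty on G-941 from Dureth: +54.5%. Applied ad valorem rate: 33% + 54.5% = 87.5%.
Duty = $479,090.70 × 87.5% = $419,204.36.
Total = $14,978.39 + $0.00 + $201,749.68 + $419,204.36 = $635,932.43.

$635,932.43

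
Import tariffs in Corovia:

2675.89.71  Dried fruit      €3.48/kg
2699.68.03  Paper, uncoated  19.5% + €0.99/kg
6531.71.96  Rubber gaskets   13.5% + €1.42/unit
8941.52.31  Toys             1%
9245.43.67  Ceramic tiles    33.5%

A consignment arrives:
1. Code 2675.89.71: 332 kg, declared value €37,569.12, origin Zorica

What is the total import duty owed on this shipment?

€1,155.36

Line 1 (2675.89.71, Zorica, 332 kg, €37,569.12):
Base rate for 2675.89.71 is €3.48/kg.
Duty = 332 × €3.48 = €1,155.36.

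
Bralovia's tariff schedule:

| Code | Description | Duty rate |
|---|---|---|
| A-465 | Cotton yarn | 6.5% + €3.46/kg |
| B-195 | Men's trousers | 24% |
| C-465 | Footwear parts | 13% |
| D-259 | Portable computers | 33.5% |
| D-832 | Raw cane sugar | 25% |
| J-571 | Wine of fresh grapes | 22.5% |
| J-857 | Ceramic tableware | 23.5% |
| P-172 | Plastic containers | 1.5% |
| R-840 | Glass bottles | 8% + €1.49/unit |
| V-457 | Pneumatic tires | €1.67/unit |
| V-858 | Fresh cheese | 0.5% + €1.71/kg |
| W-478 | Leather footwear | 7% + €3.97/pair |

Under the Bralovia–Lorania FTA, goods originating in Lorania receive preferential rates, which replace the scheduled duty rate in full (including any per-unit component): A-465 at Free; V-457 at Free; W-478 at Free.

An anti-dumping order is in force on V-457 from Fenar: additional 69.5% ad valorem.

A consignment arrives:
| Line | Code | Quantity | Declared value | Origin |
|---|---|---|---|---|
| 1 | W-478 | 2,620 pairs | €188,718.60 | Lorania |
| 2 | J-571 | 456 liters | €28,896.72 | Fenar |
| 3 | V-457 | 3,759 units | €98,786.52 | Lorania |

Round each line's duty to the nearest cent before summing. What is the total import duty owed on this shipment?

Line 1 (W-478, Lorania, 2,620 pairs, €188,718.60):
Base rate for W-478 is 7% + €3.97/pair.
Origin Lorania qualifies under the Bralovia–Lorania agreement and W-478 is covered: preferential rate Free applies instead.
Duty = €188,718.60 × 0% = €0.00.
Line 2 (J-571, Fenar, 456 liters, €28,896.72):
Base rate for J-571 is 22.5%.
Duty = €28,896.72 × 22.5% = €6,501.76.
Line 3 (V-457, Lorania, 3,759 units, €98,786.52):
Base rate for V-457 is €1.67/unit.
Origin Lorania qualifies under the Bralovia–Lorania agreement and V-457 is covered: preferential rate Free applies instead.
The additional-duty order on V-457 targets Fenar, not Lorania; it does not apply.
Duty = €98,786.52 × 0% = €0.00.
Total = €0.00 + €6,501.76 + €0.00 = €6,501.76.

€6,501.76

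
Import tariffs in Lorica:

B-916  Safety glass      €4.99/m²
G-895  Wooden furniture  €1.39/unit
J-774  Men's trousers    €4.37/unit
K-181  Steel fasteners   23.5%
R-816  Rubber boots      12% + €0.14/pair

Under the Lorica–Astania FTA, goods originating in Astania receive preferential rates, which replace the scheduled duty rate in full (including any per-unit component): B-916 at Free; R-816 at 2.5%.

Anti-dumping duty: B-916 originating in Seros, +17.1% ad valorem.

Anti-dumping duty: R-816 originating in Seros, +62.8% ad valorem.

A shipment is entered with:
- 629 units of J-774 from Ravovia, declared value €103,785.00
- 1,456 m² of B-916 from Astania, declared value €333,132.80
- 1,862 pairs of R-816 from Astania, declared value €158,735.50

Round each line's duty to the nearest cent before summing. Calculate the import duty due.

€6,717.12

Line 1 (J-774, Ravovia, 629 units, €103,785.00):
Base rate for J-774 is €4.37/unit.
Duty = 629 × €4.37 = €2,748.73.
Line 2 (B-916, Astania, 1,456 m², €333,132.80):
Base rate for B-916 is €4.99/m².
Origin Astania qualifies under the Lorica–Astania agreement and B-916 is covered: preferential rate Free applies instead.
The additional-duty order on B-916 targets Seros, not Astania; it does not apply.
Duty = €333,132.80 × 0% = €0.00.
Line 3 (R-816, Astania, 1,862 pairs, €158,735.50):
Base rate for R-816 is 12% + €0.14/pair.
Origin Astania qualifies under the Lorica–Astania agreement and R-816 is covered: preferential rate 2.5% applies instead.
The additional-duty order on R-816 targets Seros, not Astania; it does not apply.
Duty = €158,735.50 × 2.5% = €3,968.39.
Total = €2,748.73 + €0.00 + €3,968.39 = €6,717.12.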